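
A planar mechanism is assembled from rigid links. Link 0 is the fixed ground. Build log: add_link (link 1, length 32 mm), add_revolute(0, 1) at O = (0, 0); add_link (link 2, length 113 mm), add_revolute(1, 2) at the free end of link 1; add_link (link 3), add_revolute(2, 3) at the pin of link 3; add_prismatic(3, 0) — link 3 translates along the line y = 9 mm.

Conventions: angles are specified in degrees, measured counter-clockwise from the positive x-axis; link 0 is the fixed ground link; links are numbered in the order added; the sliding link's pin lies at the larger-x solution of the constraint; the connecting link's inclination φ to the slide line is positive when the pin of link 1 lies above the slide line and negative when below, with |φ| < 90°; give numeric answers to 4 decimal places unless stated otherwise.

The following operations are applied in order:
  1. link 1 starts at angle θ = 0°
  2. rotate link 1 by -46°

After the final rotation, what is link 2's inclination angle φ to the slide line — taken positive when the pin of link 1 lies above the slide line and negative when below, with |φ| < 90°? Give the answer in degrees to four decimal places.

geometry: r = 32 mm, L = 113 mm, e = 9 mm; θ starts at 0°
rotate link 1 by -46°: θ ← 0° -46° = -46°
h = r sin θ − e = -23.018874 − 9 = -32.018874
sin φ = h / L = -32.018874 / 113 = -0.28335286
φ = arcsin(-0.28335286) = -16.460416°

-16.4604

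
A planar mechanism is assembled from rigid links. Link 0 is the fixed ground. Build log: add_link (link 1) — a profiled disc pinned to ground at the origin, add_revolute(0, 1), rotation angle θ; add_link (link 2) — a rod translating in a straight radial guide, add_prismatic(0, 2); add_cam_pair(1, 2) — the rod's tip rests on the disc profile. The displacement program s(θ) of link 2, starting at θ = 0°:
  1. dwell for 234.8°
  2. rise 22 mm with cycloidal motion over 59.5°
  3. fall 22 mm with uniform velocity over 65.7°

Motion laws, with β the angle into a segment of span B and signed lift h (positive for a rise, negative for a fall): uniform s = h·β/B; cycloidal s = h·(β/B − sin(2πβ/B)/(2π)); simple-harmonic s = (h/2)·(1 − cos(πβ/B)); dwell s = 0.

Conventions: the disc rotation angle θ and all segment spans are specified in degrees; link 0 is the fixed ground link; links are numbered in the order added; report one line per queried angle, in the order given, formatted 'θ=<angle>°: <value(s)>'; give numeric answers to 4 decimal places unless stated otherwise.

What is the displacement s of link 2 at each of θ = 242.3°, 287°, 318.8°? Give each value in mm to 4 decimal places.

seg 1 [0°–234.8°] dwell: s stays 0.0000
seg 2 [234.8°–294.3°] cycloidal, h=22: θ=242.3° here. β=7.5, B=59.5. 22·(0.1261 − sin(2π·0.1261)/(2π)) = 0.2810 → s = 0.2810
seg 2 [234.8°–294.3°] cycloidal, h=22: θ=287° here. β=52.2, B=59.5. 22·(0.8773 − sin(2π·0.8773)/(2π)) = 21.7405 → s = 21.7405
seg 2 [234.8°–294.3°] cycloidal, h=22: full span → s += 22 → s = 22.0000
seg 3 [294.3°–360°] uniform, h=-22: θ=318.8° here. β=24.5, B=65.7. -22·24.5/65.7 = -8.2040 → s = 13.7960

θ=242.3°: 0.2810
θ=287°: 21.7405
θ=318.8°: 13.7960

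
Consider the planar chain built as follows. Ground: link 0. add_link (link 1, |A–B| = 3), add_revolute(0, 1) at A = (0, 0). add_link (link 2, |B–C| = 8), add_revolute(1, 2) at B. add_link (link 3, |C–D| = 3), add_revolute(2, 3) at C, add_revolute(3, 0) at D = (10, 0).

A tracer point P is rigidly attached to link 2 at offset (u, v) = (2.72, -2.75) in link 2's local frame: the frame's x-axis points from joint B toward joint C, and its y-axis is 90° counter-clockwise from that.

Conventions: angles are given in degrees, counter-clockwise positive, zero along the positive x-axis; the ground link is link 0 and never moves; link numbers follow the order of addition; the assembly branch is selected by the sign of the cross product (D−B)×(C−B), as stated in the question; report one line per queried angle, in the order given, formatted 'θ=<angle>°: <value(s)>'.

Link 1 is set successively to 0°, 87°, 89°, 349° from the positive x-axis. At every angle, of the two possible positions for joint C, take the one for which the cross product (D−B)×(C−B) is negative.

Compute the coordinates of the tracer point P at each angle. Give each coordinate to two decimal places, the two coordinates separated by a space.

A=(0,0), D=(10.00,0)
θ=0°: B = A + 3.00·(cos0°, sin0°) = (3.0000, 0.0000)
θ=0°: |BD| = 7.0000
θ=0°: circle(B,8.00) ∩ circle(D,3.00): a=7.4286, h=2.9692
θ=0°:   candidates: C₊=(10.4286,2.9692) cross=20.785; C₋=(10.4286,-2.9692) cross=-20.785
θ=0°:   branch - wants cross < 0 → take C=(10.4286,-2.9692) (cross=-20.785)
θ=0°: ex = (C−B)/|BC| = (0.9286,-0.3712); ey = (0.3712,0.9286)
θ=0°: P = B + 2.72·ex + -2.75·ey = (4.5050,-3.5631)
θ=87°: B = A + 3.00·(cos87°, sin87°) = (0.1570, 2.9959)
θ=87°: |BD| = 10.2888
θ=87°: circle(B,8.00) ∩ circle(D,3.00): a=7.8172, h=1.7003
θ=87°:   candidates: C₊=(8.1306,2.3463) cross=17.495; C₋=(7.1404,-0.9070) cross=-17.495
θ=87°:   branch - wants cross < 0 → take C=(7.1404,-0.9070) (cross=-17.495)
θ=87°: ex = (C−B)/|BC| = (0.8729,-0.4879); ey = (0.4879,0.8729)
θ=87°: P = B + 2.72·ex + -2.75·ey = (1.1897,-0.7316)
θ=89°: B = A + 3.00·(cos89°, sin89°) = (0.0524, 2.9995)
θ=89°: |BD| = 10.3900
θ=89°: circle(B,8.00) ∩ circle(D,3.00): a=7.8418, h=1.5832
θ=89°:   candidates: C₊=(8.0173,2.2514) cross=16.449; C₋=(7.1032,-0.7801) cross=-16.449
θ=89°:   branch - wants cross < 0 → take C=(7.1032,-0.7801) (cross=-16.449)
θ=89°: ex = (C−B)/|BC| = (0.8814,-0.4725); ey = (0.4725,0.8814)
θ=89°: P = B + 2.72·ex + -2.75·ey = (1.1504,-0.7093)
θ=349°: B = A + 3.00·(cos349°, sin349°) = (2.9449, -0.5724)
θ=349°: |BD| = 7.0783
θ=349°: circle(B,8.00) ∩ circle(D,3.00): a=7.4243, h=2.9800
θ=349°:   candidates: C₊=(10.1038,2.9982) cross=21.093; C₋=(10.5858,-2.9422) cross=-21.093
θ=349°:   branch - wants cross < 0 → take C=(10.5858,-2.9422) (cross=-21.093)
θ=349°: ex = (C−B)/|BC| = (0.9551,-0.2962); ey = (0.2962,0.9551)
θ=349°: P = B + 2.72·ex + -2.75·ey = (4.7282,-4.0047)

θ=0°: 4.51 -3.56
θ=87°: 1.19 -0.73
θ=89°: 1.15 -0.71
θ=349°: 4.73 -4.00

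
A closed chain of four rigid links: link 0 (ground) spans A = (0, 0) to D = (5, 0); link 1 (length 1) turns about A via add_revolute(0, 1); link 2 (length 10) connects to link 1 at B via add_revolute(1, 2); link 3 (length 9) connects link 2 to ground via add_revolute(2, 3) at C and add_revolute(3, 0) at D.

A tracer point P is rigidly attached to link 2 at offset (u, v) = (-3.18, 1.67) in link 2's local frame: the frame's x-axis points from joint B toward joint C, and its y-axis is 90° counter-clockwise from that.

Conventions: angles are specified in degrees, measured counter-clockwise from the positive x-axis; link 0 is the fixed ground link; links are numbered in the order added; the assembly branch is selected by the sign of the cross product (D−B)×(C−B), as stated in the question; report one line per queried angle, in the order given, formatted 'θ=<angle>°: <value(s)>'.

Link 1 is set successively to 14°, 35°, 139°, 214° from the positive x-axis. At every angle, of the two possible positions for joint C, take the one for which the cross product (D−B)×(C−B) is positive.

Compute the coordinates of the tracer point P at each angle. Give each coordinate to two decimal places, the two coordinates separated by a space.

A=(0,0), D=(5.00,0)
θ=14°: B = A + 1.00·(cos14°, sin14°) = (0.9703, 0.2419)
θ=14°: |BD| = 4.0370
θ=14°: circle(B,10.00) ∩ circle(D,9.00): a=4.3717, h=8.9938
θ=14°:   candidates: C₊=(5.8731,8.9575) cross=36.307; C₋=(4.7952,-8.9977) cross=-36.307
θ=14°:   branch + wants cross > 0 → take C=(5.8731,8.9575) (cross=36.307)
θ=14°: ex = (C−B)/|BC| = (0.4903,0.8716); ey = (-0.8716,0.4903)
θ=14°: P = B + -3.18·ex + 1.67·ey = (-2.0443,-1.7109)
θ=35°: B = A + 1.00·(cos35°, sin35°) = (0.8192, 0.5736)
θ=35°: |BD| = 4.2200
θ=35°: circle(B,10.00) ∩ circle(D,9.00): a=4.3612, h=8.9989
θ=35°:   candidates: C₊=(6.3630,8.8962) cross=37.975; C₋=(3.9168,-8.9346) cross=-37.975
θ=35°:   branch + wants cross > 0 → take C=(6.3630,8.8962) (cross=37.975)
θ=35°: ex = (C−B)/|BC| = (0.5544,0.8323); ey = (-0.8323,0.5544)
θ=35°: P = B + -3.18·ex + 1.67·ey = (-2.3337,-1.1472)
θ=139°: B = A + 1.00·(cos139°, sin139°) = (-0.7547, 0.6561)
θ=139°: |BD| = 5.7920
θ=139°: circle(B,10.00) ∩ circle(D,9.00): a=4.5362, h=8.9120
θ=139°:   candidates: C₊=(4.7617,8.9968) cross=51.618; C₋=(2.7428,-8.7124) cross=-51.618
θ=139°:   branch + wants cross > 0 → take C=(4.7617,8.9968) (cross=51.618)
θ=139°: ex = (C−B)/|BC| = (0.5516,0.8341); ey = (-0.8341,0.5516)
θ=139°: P = B + -3.18·ex + 1.67·ey = (-3.9019,-1.0751)
θ=214°: B = A + 1.00·(cos214°, sin214°) = (-0.8290, -0.5592)
θ=214°: |BD| = 5.8558
θ=214°: circle(B,10.00) ∩ circle(D,9.00): a=4.5502, h=8.9048
θ=214°:   candidates: C₊=(2.8500,8.7394) cross=52.145; C₋=(4.5507,-8.9888) cross=-52.145
θ=214°:   branch + wants cross > 0 → take C=(2.8500,8.7394) (cross=52.145)
θ=214°: ex = (C−B)/|BC| = (0.3679,0.9299); ey = (-0.9299,0.3679)
θ=214°: P = B + -3.18·ex + 1.67·ey = (-3.5519,-2.9017)

θ=14°: -2.04 -1.71
θ=35°: -2.33 -1.15
θ=139°: -3.90 -1.08
θ=214°: -3.55 -2.90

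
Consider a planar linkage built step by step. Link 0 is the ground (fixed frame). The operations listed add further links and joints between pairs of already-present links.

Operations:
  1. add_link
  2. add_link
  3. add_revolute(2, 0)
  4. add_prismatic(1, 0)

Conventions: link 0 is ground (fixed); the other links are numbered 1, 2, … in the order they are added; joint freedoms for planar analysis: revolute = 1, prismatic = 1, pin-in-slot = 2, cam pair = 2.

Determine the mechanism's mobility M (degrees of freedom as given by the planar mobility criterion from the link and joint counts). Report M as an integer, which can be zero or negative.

L=1 J1=0 J2=0
add link → L=2 J1=0 J2=0
add link → L=3 J1=0 J2=0
R@2,0 dof=1 J1 → L=3 J1=1 J2=0
P@1,0 dof=1 J1 → L=3 J1=2 J2=0
M=3(L−1)−2J1−J2=3·2−2·2−0=2

M = 2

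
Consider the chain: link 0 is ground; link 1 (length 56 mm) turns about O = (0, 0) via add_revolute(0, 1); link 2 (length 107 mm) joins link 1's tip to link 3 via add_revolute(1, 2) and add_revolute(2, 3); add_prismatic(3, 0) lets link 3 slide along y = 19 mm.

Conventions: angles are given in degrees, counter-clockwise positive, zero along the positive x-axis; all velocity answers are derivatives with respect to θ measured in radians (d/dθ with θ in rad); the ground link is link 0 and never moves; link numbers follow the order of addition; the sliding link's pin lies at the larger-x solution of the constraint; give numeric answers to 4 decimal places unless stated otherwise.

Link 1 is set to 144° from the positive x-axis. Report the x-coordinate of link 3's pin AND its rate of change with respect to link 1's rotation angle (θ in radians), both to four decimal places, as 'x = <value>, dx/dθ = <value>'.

geometry: r = 56 mm, L = 107 mm, e = 19 mm
crank pin P = (r cos θ, r sin θ) = (-45.304952, 32.915974)
h = r sin θ − e = 32.915974 − 19 = 13.915974
x = r cos θ + √(L² − h²) = -45.304952 + 106.091214 = 60.786262
dx/dθ = −r sin θ − h·r cos θ/√(L² − h²) (θ in radians; h = 13.915974) = -26.973328

x = 60.7863, dx/dθ = -26.9733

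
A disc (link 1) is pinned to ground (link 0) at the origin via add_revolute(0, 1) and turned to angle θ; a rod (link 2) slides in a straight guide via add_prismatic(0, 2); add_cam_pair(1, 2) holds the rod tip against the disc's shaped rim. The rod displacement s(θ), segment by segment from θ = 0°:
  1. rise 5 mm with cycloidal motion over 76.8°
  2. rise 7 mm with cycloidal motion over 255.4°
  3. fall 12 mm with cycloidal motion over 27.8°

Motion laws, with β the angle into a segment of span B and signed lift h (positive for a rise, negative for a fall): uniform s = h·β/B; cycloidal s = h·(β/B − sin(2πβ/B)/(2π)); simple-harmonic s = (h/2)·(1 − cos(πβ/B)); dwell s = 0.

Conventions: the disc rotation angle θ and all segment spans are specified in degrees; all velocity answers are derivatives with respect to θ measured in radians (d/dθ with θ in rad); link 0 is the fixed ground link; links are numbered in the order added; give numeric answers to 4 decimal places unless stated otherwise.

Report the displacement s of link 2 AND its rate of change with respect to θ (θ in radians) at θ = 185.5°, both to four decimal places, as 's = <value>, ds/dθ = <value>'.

segment 1 (0° to 76.8°, cycloidal, h = 5) is passed completely: s = 0.0000 + (5) = 5.0000
θ = 185.5° falls in segment 2 (76.8° to 332.2°, cycloidal, h = 7): β = 185.5 − 76.8 = 108.7°, B = 255.4°; Δs = 7·(0.4256 − sin(2π·0.4256)/(2π)) = 2.4773; s = 5.0000 + 2.4773 = 7.4773
velocity in seg [76.8°–332.2°] (cycloidal), θ in radians: β = 108.7° = 1.8972 rad, B = 255.4° = 4.4576 rad; ds/dθ = (h/B)(1 − cos(2πβ/B)) = (7/4.4576)(1 − cos(2π·0.4256)) = 2.972273 mm/rad

s = 7.4773, ds/dθ = 2.9723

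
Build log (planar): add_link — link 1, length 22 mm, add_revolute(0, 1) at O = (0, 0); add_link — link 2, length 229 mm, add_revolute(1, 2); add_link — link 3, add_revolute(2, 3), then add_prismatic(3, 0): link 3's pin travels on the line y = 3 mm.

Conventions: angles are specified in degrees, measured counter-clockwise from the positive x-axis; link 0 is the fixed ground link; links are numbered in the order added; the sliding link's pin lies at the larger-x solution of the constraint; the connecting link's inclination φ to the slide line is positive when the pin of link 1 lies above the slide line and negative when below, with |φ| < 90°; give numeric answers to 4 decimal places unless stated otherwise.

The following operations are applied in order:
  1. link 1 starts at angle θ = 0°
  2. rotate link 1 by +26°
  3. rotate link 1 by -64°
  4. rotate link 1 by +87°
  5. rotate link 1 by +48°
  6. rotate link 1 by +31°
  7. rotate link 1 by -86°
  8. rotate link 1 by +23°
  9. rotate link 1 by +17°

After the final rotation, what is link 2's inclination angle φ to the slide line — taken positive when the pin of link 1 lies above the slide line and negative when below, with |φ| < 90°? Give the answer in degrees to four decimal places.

geometry: r = 22 mm, L = 229 mm, e = 3 mm; θ starts at 0°
rotate link 1 by +26°: θ ← 0° +26° = 26°
rotate link 1 by -64°: θ ← 26° -64° = -38°
rotate link 1 by +87°: θ ← -38° +87° = 49°
rotate link 1 by +48°: θ ← 49° +48° = 97°
rotate link 1 by +31°: θ ← 97° +31° = 128°
rotate link 1 by -86°: θ ← 128° -86° = 42°
rotate link 1 by +23°: θ ← 42° +23° = 65°
rotate link 1 by +17°: θ ← 65° +17° = 82°
h = r sin θ − e = 21.785898 − 3 = 18.785898
sin φ = h / L = 18.785898 / 229 = 0.08203449
φ = arcsin(0.08203449) = 4.705518°

4.7055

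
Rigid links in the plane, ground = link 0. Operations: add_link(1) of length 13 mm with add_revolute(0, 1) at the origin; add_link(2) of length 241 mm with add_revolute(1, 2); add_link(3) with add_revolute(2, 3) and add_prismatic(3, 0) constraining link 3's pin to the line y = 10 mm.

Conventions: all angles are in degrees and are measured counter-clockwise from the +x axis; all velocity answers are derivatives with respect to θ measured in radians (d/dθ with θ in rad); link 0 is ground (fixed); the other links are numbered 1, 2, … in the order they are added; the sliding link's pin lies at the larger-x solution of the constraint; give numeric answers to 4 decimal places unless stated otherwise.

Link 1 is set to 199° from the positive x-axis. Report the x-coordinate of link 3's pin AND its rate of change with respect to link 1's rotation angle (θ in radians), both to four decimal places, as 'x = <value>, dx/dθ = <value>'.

geometry: r = 13 mm, L = 241 mm, e = 10 mm
crank pin P = (r cos θ, r sin θ) = (-12.291741, -4.232386)
h = r sin θ − e = -4.232386 − 10 = -14.232386
x = r cos θ + √(L² − h²) = -12.291741 + 240.579382 = 228.287641
dx/dθ = −r sin θ − h·r cos θ/√(L² − h²) (θ in radians; h = -14.232386) = 3.505221

x = 228.2876, dx/dθ = 3.5052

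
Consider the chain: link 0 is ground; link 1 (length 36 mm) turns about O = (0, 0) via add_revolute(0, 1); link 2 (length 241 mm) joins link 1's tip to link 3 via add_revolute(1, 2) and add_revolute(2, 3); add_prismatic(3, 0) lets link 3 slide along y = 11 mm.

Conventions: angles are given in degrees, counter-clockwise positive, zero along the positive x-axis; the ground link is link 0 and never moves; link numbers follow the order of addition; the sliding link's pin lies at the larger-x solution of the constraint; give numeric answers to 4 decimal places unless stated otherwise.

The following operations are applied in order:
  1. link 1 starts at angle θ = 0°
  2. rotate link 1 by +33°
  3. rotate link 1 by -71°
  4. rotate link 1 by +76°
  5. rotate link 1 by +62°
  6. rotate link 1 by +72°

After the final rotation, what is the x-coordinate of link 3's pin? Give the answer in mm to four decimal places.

geometry: r = 36 mm, L = 241 mm, e = 11 mm; θ starts at 0°
rotate link 1 by +33°: θ ← 0° +33° = 33°
rotate link 1 by -71°: θ ← 33° -71° = -38°
rotate link 1 by +76°: θ ← -38° +76° = 38°
rotate link 1 by +62°: θ ← 38° +62° = 100°
rotate link 1 by +72°: θ ← 100° +72° = 172°
crank pin P = (r cos θ, r sin θ) = (-35.649650, 5.010232)
h = r sin θ − e = 5.010232 − 11 = -5.989768
x = r cos θ + √(L² − h²) = -35.649650 + 240.925554 = 205.275904

205.2759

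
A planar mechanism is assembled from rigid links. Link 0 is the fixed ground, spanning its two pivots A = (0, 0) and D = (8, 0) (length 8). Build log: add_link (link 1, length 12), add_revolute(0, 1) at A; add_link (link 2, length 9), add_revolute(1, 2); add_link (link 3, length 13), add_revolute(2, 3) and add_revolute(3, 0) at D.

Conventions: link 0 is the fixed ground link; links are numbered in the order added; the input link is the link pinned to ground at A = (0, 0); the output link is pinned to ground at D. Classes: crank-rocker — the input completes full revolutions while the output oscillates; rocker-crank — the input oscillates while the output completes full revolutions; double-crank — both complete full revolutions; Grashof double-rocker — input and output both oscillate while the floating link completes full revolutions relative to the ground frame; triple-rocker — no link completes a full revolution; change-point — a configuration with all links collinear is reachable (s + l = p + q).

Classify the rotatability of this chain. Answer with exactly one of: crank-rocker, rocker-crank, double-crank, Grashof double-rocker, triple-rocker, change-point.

lengths: ground=8, input=12, coupler=9, output=13
sorted: s=8 (shortest), l=13 (longest), p+q=21
s + l = 21 vs p + q = 21
s + l = p + q → change-point (collinear configuration reachable)

change-point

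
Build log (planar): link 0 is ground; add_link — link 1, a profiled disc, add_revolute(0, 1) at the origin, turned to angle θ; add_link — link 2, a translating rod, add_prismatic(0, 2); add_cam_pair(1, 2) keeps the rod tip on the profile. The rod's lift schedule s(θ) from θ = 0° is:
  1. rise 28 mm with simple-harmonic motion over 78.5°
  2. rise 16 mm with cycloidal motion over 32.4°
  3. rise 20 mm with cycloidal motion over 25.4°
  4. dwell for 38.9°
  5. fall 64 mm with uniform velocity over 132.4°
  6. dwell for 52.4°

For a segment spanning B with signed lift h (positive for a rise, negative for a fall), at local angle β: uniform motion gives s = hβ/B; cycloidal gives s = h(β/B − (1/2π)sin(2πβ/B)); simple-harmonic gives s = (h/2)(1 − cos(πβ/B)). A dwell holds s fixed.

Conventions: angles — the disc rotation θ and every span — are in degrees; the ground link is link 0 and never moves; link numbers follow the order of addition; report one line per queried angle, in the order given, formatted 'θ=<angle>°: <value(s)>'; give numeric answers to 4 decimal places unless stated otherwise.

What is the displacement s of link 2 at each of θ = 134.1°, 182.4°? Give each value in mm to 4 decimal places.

seg 1 [0°–78.5°] simple-harmonic, h=28: full span → s += 28 → s = 28.0000
seg 2 [78.5°–110.9°] cycloidal, h=16: full span → s += 16 → s = 44.0000
seg 3 [110.9°–136.3°] cycloidal, h=20: θ=134.1° here. β=23.2, B=25.4. 20·(0.9134 − sin(2π·0.9134)/(2π)) = 19.9157 → s = 63.9157
seg 3 [110.9°–136.3°] cycloidal, h=20: full span → s += 20 → s = 64.0000
seg 4 [136.3°–175.2°] dwell: s stays 64.0000
seg 5 [175.2°–307.6°] uniform, h=-64: θ=182.4° here. β=7.2, B=132.4. -64·7.2/132.4 = -3.4804 → s = 60.5196

θ=134.1°: 63.9157
θ=182.4°: 60.5196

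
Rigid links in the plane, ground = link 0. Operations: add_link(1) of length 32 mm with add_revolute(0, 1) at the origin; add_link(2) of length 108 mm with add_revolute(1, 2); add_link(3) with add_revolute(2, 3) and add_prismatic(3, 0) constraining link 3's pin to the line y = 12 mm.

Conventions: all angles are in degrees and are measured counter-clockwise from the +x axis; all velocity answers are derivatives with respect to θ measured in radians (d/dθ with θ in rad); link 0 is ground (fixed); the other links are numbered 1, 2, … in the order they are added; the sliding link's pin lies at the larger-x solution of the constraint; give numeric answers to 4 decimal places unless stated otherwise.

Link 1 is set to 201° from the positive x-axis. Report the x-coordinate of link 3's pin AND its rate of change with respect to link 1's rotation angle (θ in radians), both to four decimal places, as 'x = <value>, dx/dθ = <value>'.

geometry: r = 32 mm, L = 108 mm, e = 12 mm
crank pin P = (r cos θ, r sin θ) = (-29.874574, -11.467774)
h = r sin θ − e = -11.467774 − 12 = -23.467774
x = r cos θ + √(L² − h²) = -29.874574 + 105.419465 = 75.544891
dx/dθ = −r sin θ − h·r cos θ/√(L² − h²) (θ in radians; h = -23.467774) = 4.817297

x = 75.5449, dx/dθ = 4.8173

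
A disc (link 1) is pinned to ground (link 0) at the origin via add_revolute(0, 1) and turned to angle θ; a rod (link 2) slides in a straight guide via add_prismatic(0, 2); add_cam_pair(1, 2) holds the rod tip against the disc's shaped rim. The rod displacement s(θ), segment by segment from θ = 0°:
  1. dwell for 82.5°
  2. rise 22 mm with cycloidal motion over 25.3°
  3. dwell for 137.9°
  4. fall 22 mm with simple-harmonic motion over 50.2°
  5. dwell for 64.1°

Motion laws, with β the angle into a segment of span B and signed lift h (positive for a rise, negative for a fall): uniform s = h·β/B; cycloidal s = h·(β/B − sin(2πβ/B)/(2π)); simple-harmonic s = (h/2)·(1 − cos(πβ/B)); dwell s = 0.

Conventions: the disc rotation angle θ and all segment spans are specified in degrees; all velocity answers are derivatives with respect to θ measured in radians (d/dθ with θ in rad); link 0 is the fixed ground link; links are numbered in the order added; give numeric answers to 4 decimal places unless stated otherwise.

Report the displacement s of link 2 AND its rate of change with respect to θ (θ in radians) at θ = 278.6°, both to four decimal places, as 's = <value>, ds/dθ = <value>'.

segment 1 (0° to 82.5°, dwell): s unchanged at 0.0000
segment 2 (82.5° to 107.8°, cycloidal, h = 22) is passed completely: s = 0.0000 + (22) = 22.0000
segment 3 (107.8° to 245.7°, dwell): s unchanged at 22.0000
θ = 278.6° falls in segment 4 (245.7° to 295.9°, simple-harmonic, h = -22): β = 278.6 − 245.7 = 32.9°, B = 50.2°; Δs = -22/2·(1 − cos(π·0.6554)) = -16.1588; s = 22.0000 − 16.1588 = 5.8412
velocity in seg [245.7°–295.9°] (simple-harmonic), θ in radians: β = 32.9° = 0.5742 rad, B = 50.2° = 0.8762 rad; ds/dθ = (πh/(2B)) sin(πβ/B) = (π·(-22)/(2·0.8762)) sin(π·0.6554) = -34.835718 mm/rad

s = 5.8412, ds/dθ = -34.8357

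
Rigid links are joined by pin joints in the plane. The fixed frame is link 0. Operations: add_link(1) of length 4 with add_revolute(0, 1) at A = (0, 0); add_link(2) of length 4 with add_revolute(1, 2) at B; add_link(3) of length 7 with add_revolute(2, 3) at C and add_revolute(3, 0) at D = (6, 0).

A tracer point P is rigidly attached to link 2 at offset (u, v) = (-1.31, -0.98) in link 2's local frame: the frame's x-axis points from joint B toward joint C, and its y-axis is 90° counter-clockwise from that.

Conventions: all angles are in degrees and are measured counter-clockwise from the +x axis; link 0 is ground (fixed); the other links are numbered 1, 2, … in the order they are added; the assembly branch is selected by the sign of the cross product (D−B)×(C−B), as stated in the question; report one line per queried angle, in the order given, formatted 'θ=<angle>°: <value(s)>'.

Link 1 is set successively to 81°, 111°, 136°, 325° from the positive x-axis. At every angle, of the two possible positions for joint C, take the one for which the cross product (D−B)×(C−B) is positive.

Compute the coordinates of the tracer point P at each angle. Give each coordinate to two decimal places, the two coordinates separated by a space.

A=(0,0), D=(6.00,0)
θ=81°: B = A + 4.00·(cos81°, sin81°) = (0.6257, 3.9508)
θ=81°: |BD| = 6.6702
θ=81°: circle(B,4.00) ∩ circle(D,7.00): a=0.8614, h=3.9062
θ=81°:   candidates: C₊=(3.6334,6.5878) cross=26.055; C₋=(-0.9939,0.2933) cross=-26.055
θ=81°:   branch + wants cross > 0 → take C=(3.6334,6.5878) (cross=26.055)
θ=81°: ex = (C−B)/|BC| = (0.7519,0.6593); ey = (-0.6593,0.7519)
θ=81°: P = B + -1.31·ex + -0.98·ey = (0.2868,2.3502)
θ=111°: B = A + 4.00·(cos111°, sin111°) = (-1.4335, 3.7343)
θ=111°: |BD| = 8.3188
θ=111°: circle(B,4.00) ∩ circle(D,7.00): a=2.1759, h=3.3564
θ=111°:   candidates: C₊=(2.0176,5.7568) cross=27.921; C₋=(-0.9958,-0.2417) cross=-27.921
θ=111°:   branch + wants cross > 0 → take C=(2.0176,5.7568) (cross=27.921)
θ=111°: ex = (C−B)/|BC| = (0.8628,0.5056); ey = (-0.5056,0.8628)
θ=111°: P = B + -1.31·ex + -0.98·ey = (-2.0682,2.2265)
θ=136°: B = A + 4.00·(cos136°, sin136°) = (-2.8774, 2.7786)
θ=136°: |BD| = 9.3021
θ=136°: circle(B,4.00) ∩ circle(D,7.00): a=2.8772, h=2.7788
θ=136°:   candidates: C₊=(0.6986,4.5711) cross=25.848; C₋=(-0.9615,-0.7327) cross=-25.848
θ=136°:   branch + wants cross > 0 → take C=(0.6986,4.5711) (cross=25.848)
θ=136°: ex = (C−B)/|BC| = (0.8940,0.4481); ey = (-0.4481,0.8940)
θ=136°: P = B + -1.31·ex + -0.98·ey = (-3.6093,1.3155)
θ=325°: B = A + 4.00·(cos325°, sin325°) = (3.2766, -2.2943)
θ=325°: |BD| = 3.5610
θ=325°: circle(B,4.00) ∩ circle(D,7.00): a=-2.8530, h=2.8036
θ=325°:   candidates: C₊=(-0.7117,-1.9883) cross=9.984; C₋=(2.9010,-6.2766) cross=-9.984
θ=325°:   branch + wants cross > 0 → take C=(-0.7117,-1.9883) (cross=9.984)
θ=325°: ex = (C−B)/|BC| = (-0.9971,0.0765); ey = (-0.0765,-0.9971)
θ=325°: P = B + -1.31·ex + -0.98·ey = (4.6577,-1.4174)

θ=81°: 0.29 2.35
θ=111°: -2.07 2.23
θ=136°: -3.61 1.32
θ=325°: 4.66 -1.42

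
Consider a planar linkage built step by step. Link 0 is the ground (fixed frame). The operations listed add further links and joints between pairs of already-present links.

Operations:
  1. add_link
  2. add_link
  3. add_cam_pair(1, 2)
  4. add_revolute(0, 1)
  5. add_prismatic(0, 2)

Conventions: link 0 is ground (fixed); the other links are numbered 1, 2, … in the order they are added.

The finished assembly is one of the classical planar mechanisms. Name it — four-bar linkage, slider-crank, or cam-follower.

links: 3 (incl. ground); joints: 1 revolute, 1 prismatic, 1 higher (cam) pair, forming one closed loop
3 links, revolute + prismatic + higher pair in one loop → cam-follower

cam-follower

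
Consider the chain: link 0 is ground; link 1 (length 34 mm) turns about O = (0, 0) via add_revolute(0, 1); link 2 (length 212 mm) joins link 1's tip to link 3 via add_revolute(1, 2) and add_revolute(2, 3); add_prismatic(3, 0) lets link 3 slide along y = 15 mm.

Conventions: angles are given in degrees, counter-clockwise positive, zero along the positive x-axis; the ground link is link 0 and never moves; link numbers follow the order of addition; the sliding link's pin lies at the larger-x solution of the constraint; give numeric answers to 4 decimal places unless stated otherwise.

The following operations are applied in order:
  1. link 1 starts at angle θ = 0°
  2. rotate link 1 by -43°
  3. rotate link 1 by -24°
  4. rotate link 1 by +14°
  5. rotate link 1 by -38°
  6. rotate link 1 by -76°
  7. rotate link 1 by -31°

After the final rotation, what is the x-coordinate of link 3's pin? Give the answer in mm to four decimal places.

geometry: r = 34 mm, L = 212 mm, e = 15 mm; θ starts at 0°
rotate link 1 by -43°: θ ← 0° -43° = -43°
rotate link 1 by -24°: θ ← -43° -24° = -67°
rotate link 1 by +14°: θ ← -67° +14° = -53°
rotate link 1 by -38°: θ ← -53° -38° = -91°
rotate link 1 by -76°: θ ← -91° -76° = -167°
rotate link 1 by -31°: θ ← -167° -31° = -198°
crank pin P = (r cos θ, r sin θ) = (-32.335922, 10.506578)
h = r sin θ − e = 10.506578 − 15 = -4.493422
x = r cos θ + √(L² − h²) = -32.335922 + 211.952375 = 179.616453

179.6165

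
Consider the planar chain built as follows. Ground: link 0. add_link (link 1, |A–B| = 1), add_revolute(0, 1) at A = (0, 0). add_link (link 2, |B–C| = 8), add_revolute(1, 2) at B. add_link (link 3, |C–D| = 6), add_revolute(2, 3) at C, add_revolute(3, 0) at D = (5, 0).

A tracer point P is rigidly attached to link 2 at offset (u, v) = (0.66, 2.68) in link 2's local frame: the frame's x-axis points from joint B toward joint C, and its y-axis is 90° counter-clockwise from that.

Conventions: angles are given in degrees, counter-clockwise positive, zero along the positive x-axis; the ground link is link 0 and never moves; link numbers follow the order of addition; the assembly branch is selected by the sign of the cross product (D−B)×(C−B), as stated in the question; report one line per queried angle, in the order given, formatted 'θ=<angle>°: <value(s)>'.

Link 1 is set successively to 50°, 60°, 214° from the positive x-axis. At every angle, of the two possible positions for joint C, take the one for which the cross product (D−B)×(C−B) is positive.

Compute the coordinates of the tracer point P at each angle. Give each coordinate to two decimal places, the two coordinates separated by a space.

A=(0,0), D=(5.00,0)
θ=50°: B = A + 1.00·(cos50°, sin50°) = (0.6428, 0.7660)
θ=50°: |BD| = 4.4240
θ=50°: circle(B,8.00) ∩ circle(D,6.00): a=5.3765, h=5.9239
θ=50°:   candidates: C₊=(6.9639,5.6695) cross=26.208; C₋=(4.9124,-5.9994) cross=-26.208
θ=50°:   branch + wants cross > 0 → take C=(6.9639,5.6695) (cross=26.208)
θ=50°: ex = (C−B)/|BC| = (0.7901,0.6129); ey = (-0.6129,0.7901)
θ=50°: P = B + 0.66·ex + 2.68·ey = (-0.4784,3.2881)
θ=60°: B = A + 1.00·(cos60°, sin60°) = (0.5000, 0.8660)
θ=60°: |BD| = 4.5826
θ=60°: circle(B,8.00) ∩ circle(D,6.00): a=5.3463, h=5.9512
θ=60°:   candidates: C₊=(6.8747,5.6996) cross=27.272; C₋=(4.6253,-5.9883) cross=-27.272
θ=60°:   branch + wants cross > 0 → take C=(6.8747,5.6996) (cross=27.272)
θ=60°: ex = (C−B)/|BC| = (0.7968,0.6042); ey = (-0.6042,0.7968)
θ=60°: P = B + 0.66·ex + 2.68·ey = (-0.5933,3.4003)
θ=214°: B = A + 1.00·(cos214°, sin214°) = (-0.8290, -0.5592)
θ=214°: |BD| = 5.8558
θ=214°: circle(B,8.00) ∩ circle(D,6.00): a=5.3187, h=5.9759
θ=214°:   candidates: C₊=(3.8947,5.8973) cross=34.994; C₋=(5.0360,-5.9999) cross=-34.994
θ=214°:   branch + wants cross > 0 → take C=(3.8947,5.8973) (cross=34.994)
θ=214°: ex = (C−B)/|BC| = (0.5905,0.8071); ey = (-0.8071,0.5905)
θ=214°: P = B + 0.66·ex + 2.68·ey = (-2.6023,1.5559)

θ=50°: -0.48 3.29
θ=60°: -0.59 3.40
θ=214°: -2.60 1.56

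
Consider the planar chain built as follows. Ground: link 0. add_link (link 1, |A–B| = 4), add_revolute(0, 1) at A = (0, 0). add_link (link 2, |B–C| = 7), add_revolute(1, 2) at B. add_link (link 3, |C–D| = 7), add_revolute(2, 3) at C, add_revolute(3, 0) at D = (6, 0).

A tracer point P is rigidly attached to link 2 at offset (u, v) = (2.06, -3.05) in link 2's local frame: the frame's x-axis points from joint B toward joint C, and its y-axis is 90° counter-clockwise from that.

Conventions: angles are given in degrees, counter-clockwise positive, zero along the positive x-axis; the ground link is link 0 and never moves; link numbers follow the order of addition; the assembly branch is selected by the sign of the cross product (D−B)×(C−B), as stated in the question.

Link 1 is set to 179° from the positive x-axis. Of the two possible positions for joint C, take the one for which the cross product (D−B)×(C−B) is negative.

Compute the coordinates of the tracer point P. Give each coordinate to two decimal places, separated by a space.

A=(0,0), D=(6.00,0)
B = A + 4.00·(cos179°, sin179°) = (-3.9994, 0.0698)
|BD| = 9.9996
circle(B,7.00) ∩ circle(D,7.00): a=4.9998, h=4.8992
  candidates: C₊=(1.0345,4.9340) cross=48.990; C₋=(0.9661,-4.8641) cross=-48.990
  branch - wants cross < 0 → take C=(0.9661,-4.8641) (cross=-48.990)
ex = (C−B)/|BC| = (0.7094,-0.7049); ey = (0.7049,0.7094)
P = B + 2.06·ex + -3.05·ey = (-4.6879,-3.5457)

-4.69 -3.55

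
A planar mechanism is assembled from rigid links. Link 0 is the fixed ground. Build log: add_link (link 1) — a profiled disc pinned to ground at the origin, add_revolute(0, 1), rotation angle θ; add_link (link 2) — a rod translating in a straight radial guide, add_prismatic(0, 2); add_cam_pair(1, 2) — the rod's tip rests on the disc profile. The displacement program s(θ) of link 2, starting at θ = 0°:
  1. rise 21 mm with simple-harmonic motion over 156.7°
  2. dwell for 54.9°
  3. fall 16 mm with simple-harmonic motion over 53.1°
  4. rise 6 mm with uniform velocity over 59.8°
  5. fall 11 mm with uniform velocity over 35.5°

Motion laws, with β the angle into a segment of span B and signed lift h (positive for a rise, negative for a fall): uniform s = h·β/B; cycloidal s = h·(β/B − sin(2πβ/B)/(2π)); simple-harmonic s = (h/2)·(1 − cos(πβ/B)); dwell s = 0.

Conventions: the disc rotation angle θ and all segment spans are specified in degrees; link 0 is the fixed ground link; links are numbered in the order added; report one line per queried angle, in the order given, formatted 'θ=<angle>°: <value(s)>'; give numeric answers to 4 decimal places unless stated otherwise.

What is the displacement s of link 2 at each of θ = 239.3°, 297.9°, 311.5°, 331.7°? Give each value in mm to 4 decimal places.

seg 1 [0°–156.7°] simple-harmonic, h=21: full span → s += 21 → s = 21.0000
seg 2 [156.7°–211.6°] dwell: s stays 21.0000
seg 3 [211.6°–264.7°] simple-harmonic, h=-16: θ=239.3° here. β=27.7, B=53.1. -16/2·(1 − cos(π·0.5217)) = -8.5439 → s = 12.4561
seg 3 [211.6°–264.7°] simple-harmonic, h=-16: full span → s += -16 → s = 5.0000
seg 4 [264.7°–324.5°] uniform, h=6: θ=297.9° here. β=33.2, B=59.8. 6·33.2/59.8 = 3.3311 → s = 8.3311
seg 4 [264.7°–324.5°] uniform, h=6: θ=311.5° here. β=46.8, B=59.8. 6·46.8/59.8 = 4.6957 → s = 9.6957
seg 4 [264.7°–324.5°] uniform, h=6: full span → s += 6 → s = 11.0000
seg 5 [324.5°–360°] uniform, h=-11: θ=331.7° here. β=7.2, B=35.5. -11·7.2/35.5 = -2.2310 → s = 8.7690

θ=239.3°: 12.4561
θ=297.9°: 8.3311
θ=311.5°: 9.6957
θ=331.7°: 8.7690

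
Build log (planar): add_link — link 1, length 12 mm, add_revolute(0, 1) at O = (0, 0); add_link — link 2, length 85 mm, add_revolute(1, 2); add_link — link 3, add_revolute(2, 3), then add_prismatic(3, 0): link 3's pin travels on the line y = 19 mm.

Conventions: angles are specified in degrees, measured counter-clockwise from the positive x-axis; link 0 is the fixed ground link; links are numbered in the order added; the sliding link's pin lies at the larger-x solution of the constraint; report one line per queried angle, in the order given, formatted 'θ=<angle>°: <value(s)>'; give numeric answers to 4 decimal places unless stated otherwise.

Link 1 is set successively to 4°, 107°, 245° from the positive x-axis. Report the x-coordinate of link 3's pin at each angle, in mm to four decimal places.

geometry: r = 12 mm, L = 85 mm, e = 19 mm
θ=4°: crank pin P = (r cos θ, r sin θ) = (11.970769, 0.837078)
θ=4°: h = r sin θ − e = 0.837078 − 19 = -18.162922
θ=4°: x = r cos θ + √(L² − h²) = 11.970769 + 83.036789 = 95.007557
θ=107°: crank pin P = (r cos θ, r sin θ) = (-3.508460, 11.475657)
θ=107°: h = r sin θ − e = 11.475657 − 19 = -7.524343
θ=107°: x = r cos θ + √(L² − h²) = -3.508460 + 84.666311 = 81.157851
θ=245°: crank pin P = (r cos θ, r sin θ) = (-5.071419, -10.875693)
θ=245°: h = r sin θ − e = -10.875693 − 19 = -29.875693
θ=245°: x = r cos θ + √(L² − h²) = -5.071419 + 79.576648 = 74.505229

θ=4°: 95.0076
θ=107°: 81.1579
θ=245°: 74.5052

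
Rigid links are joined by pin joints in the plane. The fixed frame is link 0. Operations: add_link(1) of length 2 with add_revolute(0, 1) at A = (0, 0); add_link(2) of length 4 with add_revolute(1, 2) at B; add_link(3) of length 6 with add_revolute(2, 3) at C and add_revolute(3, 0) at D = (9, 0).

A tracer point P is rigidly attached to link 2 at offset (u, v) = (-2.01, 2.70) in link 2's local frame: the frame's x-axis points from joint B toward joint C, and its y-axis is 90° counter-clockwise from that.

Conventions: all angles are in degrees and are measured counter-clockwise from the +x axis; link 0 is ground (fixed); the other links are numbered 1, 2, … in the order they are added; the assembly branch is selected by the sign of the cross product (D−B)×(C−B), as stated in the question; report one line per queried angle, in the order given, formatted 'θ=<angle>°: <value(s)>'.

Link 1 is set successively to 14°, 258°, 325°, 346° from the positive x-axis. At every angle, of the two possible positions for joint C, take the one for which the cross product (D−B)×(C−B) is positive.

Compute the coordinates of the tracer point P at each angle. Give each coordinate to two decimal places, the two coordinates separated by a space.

A=(0,0), D=(9.00,0)
θ=14°: B = A + 2.00·(cos14°, sin14°) = (1.9406, 0.4838)
θ=14°: |BD| = 7.0760
θ=14°: circle(B,4.00) ∩ circle(D,6.00): a=2.1248, h=3.3890
θ=14°:   candidates: C₊=(4.2921,3.7196) cross=23.981; C₋=(3.8286,-3.0425) cross=-23.981
θ=14°:   branch + wants cross > 0 → take C=(4.2921,3.7196) (cross=23.981)
θ=14°: ex = (C−B)/|BC| = (0.5879,0.8089); ey = (-0.8089,0.5879)
θ=14°: P = B + -2.01·ex + 2.70·ey = (-1.4252,0.4451)
θ=258°: B = A + 2.00·(cos258°, sin258°) = (-0.4158, -1.9563)
θ=258°: |BD| = 9.6169
θ=258°: circle(B,4.00) ∩ circle(D,6.00): a=3.7686, h=1.3407
θ=258°:   candidates: C₊=(3.0013,0.1230) cross=12.894; C₋=(3.5467,-2.5024) cross=-12.894
θ=258°:   branch + wants cross > 0 → take C=(3.0013,0.1230) (cross=12.894)
θ=258°: ex = (C−B)/|BC| = (0.8543,0.5198); ey = (-0.5198,0.8543)
θ=258°: P = B + -2.01·ex + 2.70·ey = (-3.5364,-0.6946)
θ=325°: B = A + 2.00·(cos325°, sin325°) = (1.6383, -1.1472)
θ=325°: |BD| = 7.4505
θ=325°: circle(B,4.00) ∩ circle(D,6.00): a=2.3831, h=3.2126
θ=325°:   candidates: C₊=(3.4983,2.3941) cross=23.936; C₋=(4.4876,-3.9545) cross=-23.936
θ=325°:   branch + wants cross > 0 → take C=(3.4983,2.3941) (cross=23.936)
θ=325°: ex = (C−B)/|BC| = (0.4650,0.8853); ey = (-0.8853,0.4650)
θ=325°: P = B + -2.01·ex + 2.70·ey = (-1.6867,-1.6711)
θ=346°: B = A + 2.00·(cos346°, sin346°) = (1.9406, -0.4838)
θ=346°: |BD| = 7.0760
θ=346°: circle(B,4.00) ∩ circle(D,6.00): a=2.1248, h=3.3890
θ=346°:   candidates: C₊=(3.8286,3.0425) cross=23.981; C₋=(4.2921,-3.7196) cross=-23.981
θ=346°:   branch + wants cross > 0 → take C=(3.8286,3.0425) (cross=23.981)
θ=346°: ex = (C−B)/|BC| = (0.4720,0.8816); ey = (-0.8816,0.4720)
θ=346°: P = B + -2.01·ex + 2.70·ey = (-1.3885,-0.9814)

θ=14°: -1.43 0.45
θ=258°: -3.54 -0.69
θ=325°: -1.69 -1.67
θ=346°: -1.39 -0.98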